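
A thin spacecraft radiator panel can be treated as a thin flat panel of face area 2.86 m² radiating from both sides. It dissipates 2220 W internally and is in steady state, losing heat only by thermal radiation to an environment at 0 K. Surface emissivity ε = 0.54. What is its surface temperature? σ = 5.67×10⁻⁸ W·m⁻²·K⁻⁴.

Steady state: internal power = radiated power, P = εσA T⁴.
Radiating area A = 2·2.86 = 5.720 m².
T⁴ = P/(εσA) = 2220/(0.54·5.67×10⁻⁸·5.720) = 1.268×10¹⁰ K⁴.
T = (1.268×10¹⁰)^(1/4).

T ≈ 336 K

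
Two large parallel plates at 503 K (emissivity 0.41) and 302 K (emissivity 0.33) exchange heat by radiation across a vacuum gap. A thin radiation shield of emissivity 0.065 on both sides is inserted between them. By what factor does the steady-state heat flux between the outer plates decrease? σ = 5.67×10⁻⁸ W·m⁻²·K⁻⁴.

factor ≈ 7.66

Without shield: q₀ = σΔ(T⁴)/(1/ε₁+1/ε₂−1) with denominator 4.469.
With shield the two gaps are in series; the resistances add: (1/ε₁+1/ε_s−1)+(1/ε_s+1/ε₂−1) = 16.82+17.41 = 34.24.
Heat-flux ratio q₀/q = 34.24/4.469.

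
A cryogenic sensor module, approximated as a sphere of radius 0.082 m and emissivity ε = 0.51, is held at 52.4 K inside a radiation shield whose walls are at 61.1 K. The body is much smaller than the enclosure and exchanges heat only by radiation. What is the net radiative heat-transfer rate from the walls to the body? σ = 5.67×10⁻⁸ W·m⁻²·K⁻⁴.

For a small grey body in a large enclosure: P_net = εσA(T_body⁴ − T_wall⁴).
A = 4πr² = 0.08450 m²; T_body⁴ − T_wall⁴ = 7.539×10⁶ − 1.394×10⁷ = -6.398×10⁶ K⁴.
|P_net| = 0.51·5.67×10⁻⁸·0.08450·6.398×10⁶.

P_net ≈ 0.0156 W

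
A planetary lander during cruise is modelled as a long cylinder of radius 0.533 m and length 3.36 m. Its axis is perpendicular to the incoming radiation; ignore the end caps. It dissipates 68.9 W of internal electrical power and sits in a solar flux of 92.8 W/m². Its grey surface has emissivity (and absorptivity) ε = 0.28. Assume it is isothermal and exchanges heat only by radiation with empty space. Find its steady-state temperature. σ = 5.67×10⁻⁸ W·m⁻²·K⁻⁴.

T ≈ 174 K

At steady state, absorbed solar power + internal power = radiated power.
Absorbed: α·S·A_cross = 0.28·92.8·3.582 = 93.07 W (cross-section 2rL).
Total input = 93.07 + 68.9 = 162.0 W.
Radiated: εσ·A_surf·T⁴ with A_surf = 2πrL = 11.25 m².
T⁴ = 162.0/(0.28·5.67×10⁻⁸·11.25) = 9.067×10⁸ K⁴.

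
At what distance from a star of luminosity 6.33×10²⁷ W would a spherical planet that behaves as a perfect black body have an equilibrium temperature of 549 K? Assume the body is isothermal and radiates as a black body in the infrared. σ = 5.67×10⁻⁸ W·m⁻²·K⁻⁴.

For an isothermal black-emitting sphere, (1−a)S·πr² = σ·4πr²·T⁴ ⇒ S = 4σT⁴/(1−a).
S = 4·5.67×10⁻⁸·(549)⁴/1.00 = 20600 W/m².
Flux falls as S = L/(4πd²), so d = √(L/(4πS)) = √(6.33×10²⁷/(4π·20600)).

d ≈ 1.56×10¹¹ m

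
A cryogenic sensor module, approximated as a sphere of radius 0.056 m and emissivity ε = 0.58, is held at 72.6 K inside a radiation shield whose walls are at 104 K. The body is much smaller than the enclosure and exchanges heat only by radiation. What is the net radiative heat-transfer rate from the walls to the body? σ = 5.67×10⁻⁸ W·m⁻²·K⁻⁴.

P_net ≈ 0.116 W

For a small grey body in a large enclosure: P_net = εσA(T_body⁴ − T_wall⁴).
A = 4πr² = 0.03941 m²; T_body⁴ − T_wall⁴ = 2.778×10⁷ − 1.170×10⁸ = -8.920×10⁷ K⁴.
|P_net| = 0.58·5.67×10⁻⁸·0.03941·8.920×10⁷.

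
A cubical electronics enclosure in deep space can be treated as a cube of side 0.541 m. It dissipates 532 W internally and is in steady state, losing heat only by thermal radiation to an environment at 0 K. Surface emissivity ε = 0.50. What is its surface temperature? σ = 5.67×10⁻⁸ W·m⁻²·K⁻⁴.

Steady state: internal power = radiated power, P = εσA T⁴.
Radiating area A = 6L² = 1.756 m².
T⁴ = P/(εσA) = 532/(0.50·5.67×10⁻⁸·1.756) = 1.069×10¹⁰ K⁴.
T = (1.069×10¹⁰)^(1/4).

T ≈ 322 K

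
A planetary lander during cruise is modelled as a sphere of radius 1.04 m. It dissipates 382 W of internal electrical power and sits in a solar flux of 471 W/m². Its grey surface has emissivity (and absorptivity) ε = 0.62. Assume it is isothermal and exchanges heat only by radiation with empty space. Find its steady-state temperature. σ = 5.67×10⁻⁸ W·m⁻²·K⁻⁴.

T ≈ 232 K

At steady state, absorbed solar power + internal power = radiated power.
Absorbed: α·S·A_cross = 0.62·471·3.398 = 992.3 W (cross-section πr²).
Total input = 992.3 + 382 = 1374 W.
Radiated: εσ·A_surf·T⁴ with A_surf = 4πr² = 13.59 m².
T⁴ = 1374/(0.62·5.67×10⁻⁸·13.59) = 2.876×10⁹ K⁴.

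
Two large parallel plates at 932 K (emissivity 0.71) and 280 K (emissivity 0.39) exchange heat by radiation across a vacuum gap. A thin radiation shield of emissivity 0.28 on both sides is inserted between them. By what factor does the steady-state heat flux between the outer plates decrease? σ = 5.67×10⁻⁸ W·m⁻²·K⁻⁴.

Without shield: q₀ = σΔ(T⁴)/(1/ε₁+1/ε₂−1) with denominator 2.973.
With shield the two gaps are in series; the resistances add: (1/ε₁+1/ε_s−1)+(1/ε_s+1/ε₂−1) = 3.980+5.136 = 9.115.
Heat-flux ratio q₀/q = 9.115/2.973.

factor ≈ 3.07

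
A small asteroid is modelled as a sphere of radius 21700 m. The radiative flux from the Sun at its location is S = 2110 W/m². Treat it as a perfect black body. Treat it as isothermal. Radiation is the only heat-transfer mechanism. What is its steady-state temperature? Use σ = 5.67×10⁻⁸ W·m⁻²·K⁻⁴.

At equilibrium, absorbed power = emitted power.
Absorbing cross-section = πr² = 1.479×10⁹ m²; emitting surface = 4πr² = 5.917×10⁹ m² (ratio 4).
S·A_cross = εσ·A_surf·T⁴  ⇒  T⁴ = S/(4σ).
T⁴ = 1.00·2110/(4·5.67×10⁻⁸) = 9.303×10⁹ K⁴.
T = (9.303×10⁹)^(1/4).

T ≈ 311 K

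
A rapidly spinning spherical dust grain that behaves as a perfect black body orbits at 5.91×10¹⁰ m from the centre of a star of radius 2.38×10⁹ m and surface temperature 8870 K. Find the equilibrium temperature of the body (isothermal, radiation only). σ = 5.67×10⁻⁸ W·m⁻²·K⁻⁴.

T ≈ 1260 K

The star's surface emits σT_*⁴; at distance d the flux is S = σT_*⁴(R_*/d)².
S = 5.67×10⁻⁸·(8870)⁴·(2.38×10⁹/5.91×10¹⁰)² = 5.692×10⁵ W/m².
For an isothermal sphere T⁴ = (1−a)S/(4σ) = 2.510×10¹² K⁴.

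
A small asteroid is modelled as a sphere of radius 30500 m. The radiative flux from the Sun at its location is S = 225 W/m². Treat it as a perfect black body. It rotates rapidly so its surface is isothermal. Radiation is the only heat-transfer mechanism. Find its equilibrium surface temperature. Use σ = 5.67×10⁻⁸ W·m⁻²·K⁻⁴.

T ≈ 177 K

At equilibrium, absorbed power = emitted power.
Absorbing cross-section = πr² = 2.922×10⁹ m²; emitting surface = 4πr² = 1.169×10¹⁰ m² (ratio 4).
S·A_cross = εσ·A_surf·T⁴  ⇒  T⁴ = S/(4σ).
T⁴ = 1.00·225/(4·5.67×10⁻⁸) = 9.921×10⁸ K⁴.
T = (9.921×10⁸)^(1/4).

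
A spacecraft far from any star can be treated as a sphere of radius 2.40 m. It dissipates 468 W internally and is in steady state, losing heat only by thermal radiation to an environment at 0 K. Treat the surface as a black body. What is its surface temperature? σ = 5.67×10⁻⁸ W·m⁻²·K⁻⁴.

Steady state: internal power = radiated power, P = εσA T⁴.
Radiating area A = 4πr² = 72.38 m².
T⁴ = P/(εσA) = 468/(1.0·5.67×10⁻⁸·72.38) = 1.140×10⁸ K⁴.
T = (1.140×10⁸)^(1/4).

T ≈ 103 K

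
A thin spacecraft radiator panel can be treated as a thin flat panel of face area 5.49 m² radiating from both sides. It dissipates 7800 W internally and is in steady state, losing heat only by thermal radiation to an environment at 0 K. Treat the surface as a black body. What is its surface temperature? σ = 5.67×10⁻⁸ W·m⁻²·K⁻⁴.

Steady state: internal power = radiated power, P = εσA T⁴.
Radiating area A = 2·5.49 = 10.98 m².
T⁴ = P/(εσA) = 7800/(1.0·5.67×10⁻⁸·10.98) = 1.253×10¹⁰ K⁴.
T = (1.253×10¹⁰)^(1/4).

T ≈ 335 K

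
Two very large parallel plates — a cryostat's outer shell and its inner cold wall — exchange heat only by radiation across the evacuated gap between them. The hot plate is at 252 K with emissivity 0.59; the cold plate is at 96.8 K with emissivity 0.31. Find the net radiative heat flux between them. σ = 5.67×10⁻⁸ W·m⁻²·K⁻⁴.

For two infinite grey parallel plates, q = σ(T₁⁴ − T₂⁴)/(1/ε₁ + 1/ε₂ − 1).
T₁⁴ − T₂⁴ = 4.033×10⁹ − 8.780×10⁷ = 3.945×10⁹ K⁴.
1/ε₁ + 1/ε₂ − 1 = 1.695 + 3.226 − 1 = 3.921.
q = 5.67×10⁻⁸ × 3.945×10⁹ / 3.921.

q ≈ 57.1 W/m²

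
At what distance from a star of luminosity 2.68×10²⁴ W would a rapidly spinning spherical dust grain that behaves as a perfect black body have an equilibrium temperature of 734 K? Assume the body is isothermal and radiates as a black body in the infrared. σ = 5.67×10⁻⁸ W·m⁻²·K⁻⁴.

For an isothermal black-emitting sphere, (1−a)S·πr² = σ·4πr²·T⁴ ⇒ S = 4σT⁴/(1−a).
S = 4·5.67×10⁻⁸·(734)⁴/1.00 = 65830 W/m².
Flux falls as S = L/(4πd²), so d = √(L/(4πS)) = √(2.68×10²⁴/(4π·65830)).

d ≈ 1.80×10⁹ m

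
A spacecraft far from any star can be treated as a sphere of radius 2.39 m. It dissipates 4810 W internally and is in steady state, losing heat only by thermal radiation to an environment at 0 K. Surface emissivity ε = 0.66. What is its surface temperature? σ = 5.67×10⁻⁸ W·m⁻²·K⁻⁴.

Steady state: internal power = radiated power, P = εσA T⁴.
Radiating area A = 4πr² = 71.78 m².
T⁴ = P/(εσA) = 4810/(0.66·5.67×10⁻⁸·71.78) = 1.791×10⁹ K⁴.
T = (1.791×10⁹)^(1/4).

T ≈ 206 K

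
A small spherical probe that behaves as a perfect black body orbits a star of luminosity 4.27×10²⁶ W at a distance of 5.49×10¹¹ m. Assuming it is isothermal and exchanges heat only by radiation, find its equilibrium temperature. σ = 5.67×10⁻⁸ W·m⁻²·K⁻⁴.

T ≈ 149 K

First find the stellar flux at distance d: S = L/(4πd²) = 4.27×10²⁶/(4π·(5.49×10¹¹)²) = 112.7 W/m².
For an isothermal sphere, absorbed (1−a)S·πr² = emitted σ·4πr²·T⁴, so T⁴ = (1−a)S/(4σ).
T⁴ = 1.00·112.7/(4·5.67×10⁻⁸) = 4.971×10⁸ K⁴.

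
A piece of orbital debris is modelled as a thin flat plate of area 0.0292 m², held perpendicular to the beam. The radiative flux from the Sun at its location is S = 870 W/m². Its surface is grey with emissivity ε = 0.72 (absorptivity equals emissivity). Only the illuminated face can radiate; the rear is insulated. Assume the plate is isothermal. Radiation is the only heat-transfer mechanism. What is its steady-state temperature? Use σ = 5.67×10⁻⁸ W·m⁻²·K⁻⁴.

At equilibrium, absorbed power = emitted power.
Absorbing cross-section = A = 0.02920 m²; emitting surface = A = 0.02920 m² (ratio 1).
εS·A_cross = εσ·A_surf·T⁴  ⇒  T⁴ = S/(1σ)   (ε cancels).
T⁴ = 870/(1·5.67×10⁻⁸) = 1.534×10¹⁰ K⁴.
T = (1.534×10¹⁰)^(1/4).

T ≈ 352 K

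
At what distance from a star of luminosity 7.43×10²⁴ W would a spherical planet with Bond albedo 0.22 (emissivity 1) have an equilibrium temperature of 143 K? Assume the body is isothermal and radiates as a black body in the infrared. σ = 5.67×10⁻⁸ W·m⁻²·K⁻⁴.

d ≈ 6.97×10¹⁰ m

For an isothermal black-emitting sphere, (1−a)S·πr² = σ·4πr²·T⁴ ⇒ S = 4σT⁴/(1−a).
S = 4·5.67×10⁻⁸·(143)⁴/0.780 = 121.6 W/m².
Flux falls as S = L/(4πd²), so d = √(L/(4πS)) = √(7.43×10²⁴/(4π·121.6)).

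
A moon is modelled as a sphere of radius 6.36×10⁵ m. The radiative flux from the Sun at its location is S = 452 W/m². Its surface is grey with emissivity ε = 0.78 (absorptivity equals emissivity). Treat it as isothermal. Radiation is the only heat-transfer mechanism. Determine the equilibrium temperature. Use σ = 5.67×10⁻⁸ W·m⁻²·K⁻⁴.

At equilibrium, absorbed power = emitted power.
Absorbing cross-section = πr² = 1.271×10¹² m²; emitting surface = 4πr² = 5.083×10¹² m² (ratio 4).
εS·A_cross = εσ·A_surf·T⁴  ⇒  T⁴ = S/(4σ)   (ε cancels).
T⁴ = 452/(4·5.67×10⁻⁸) = 1.993×10⁹ K⁴.
T = (1.993×10⁹)^(1/4).

T ≈ 211 K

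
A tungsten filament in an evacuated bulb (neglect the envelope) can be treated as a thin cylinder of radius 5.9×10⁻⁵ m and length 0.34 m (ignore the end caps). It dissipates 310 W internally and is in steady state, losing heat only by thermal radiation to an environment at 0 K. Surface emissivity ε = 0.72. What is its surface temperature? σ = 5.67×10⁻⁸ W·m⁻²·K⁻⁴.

T ≈ 2790 K

Steady state: internal power = radiated power, P = εσA T⁴.
Radiating area A = 2πrL = 1.260×10⁻⁴ m².
T⁴ = P/(εσA) = 310/(0.72·5.67×10⁻⁸·1.260×10⁻⁴) = 6.025×10¹³ K⁴.
T = (6.025×10¹³)^(1/4).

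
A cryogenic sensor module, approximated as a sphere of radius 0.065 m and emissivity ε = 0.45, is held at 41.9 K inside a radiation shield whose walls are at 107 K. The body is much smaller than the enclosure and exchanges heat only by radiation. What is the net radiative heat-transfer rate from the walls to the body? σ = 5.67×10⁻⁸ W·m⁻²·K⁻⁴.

For a small grey body in a large enclosure: P_net = εσA(T_body⁴ − T_wall⁴).
A = 4πr² = 0.05309 m²; T_body⁴ − T_wall⁴ = 3.082×10⁶ − 1.311×10⁸ = -1.280×10⁸ K⁴.
|P_net| = 0.45·5.67×10⁻⁸·0.05309·1.280×10⁸.

P_net ≈ 0.173 W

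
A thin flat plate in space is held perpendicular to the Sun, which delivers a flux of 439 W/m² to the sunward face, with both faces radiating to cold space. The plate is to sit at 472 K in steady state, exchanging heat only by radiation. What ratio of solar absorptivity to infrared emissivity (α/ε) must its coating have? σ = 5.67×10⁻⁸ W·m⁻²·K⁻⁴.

Balance: αS·A = εσ·2A·T⁴ ⇒ α/ε = 2σT⁴/S.
α/ε = 2·5.67×10⁻⁸·(472)⁴/439 = 2·5.67×10⁻⁸·4.963×10¹⁰/439.

α/ε ≈ 12.8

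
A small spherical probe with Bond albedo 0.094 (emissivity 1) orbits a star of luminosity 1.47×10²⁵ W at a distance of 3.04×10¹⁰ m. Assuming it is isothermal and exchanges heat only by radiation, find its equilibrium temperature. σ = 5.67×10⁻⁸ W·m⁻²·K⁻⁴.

First find the stellar flux at distance d: S = L/(4πd²) = 1.47×10²⁵/(4π·(3.04×10¹⁰)²) = 1266 W/m².
For an isothermal sphere, absorbed (1−a)S·πr² = emitted σ·4πr²·T⁴, so T⁴ = (1−a)S/(4σ).
T⁴ = 0.906·1266/(4·5.67×10⁻⁸) = 5.056×10⁹ K⁴.

T ≈ 267 K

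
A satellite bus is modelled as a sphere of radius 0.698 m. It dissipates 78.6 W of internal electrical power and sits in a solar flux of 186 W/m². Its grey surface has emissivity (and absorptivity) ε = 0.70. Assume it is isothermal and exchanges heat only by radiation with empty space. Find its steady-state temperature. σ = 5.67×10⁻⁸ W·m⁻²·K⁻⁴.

At steady state, absorbed solar power + internal power = radiated power.
Absorbed: α·S·A_cross = 0.70·186·1.531 = 199.3 W (cross-section πr²).
Total input = 199.3 + 78.6 = 277.9 W.
Radiated: εσ·A_surf·T⁴ with A_surf = 4πr² = 6.122 m².
T⁴ = 277.9/(0.70·5.67×10⁻⁸·6.122) = 1.144×10⁹ K⁴.

T ≈ 184 K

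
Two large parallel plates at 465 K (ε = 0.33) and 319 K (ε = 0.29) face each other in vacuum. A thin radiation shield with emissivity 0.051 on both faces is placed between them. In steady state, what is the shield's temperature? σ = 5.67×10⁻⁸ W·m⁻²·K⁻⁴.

In steady state the net flux on the hot side equals that on the cold side.
σ(T₁⁴−T_s⁴)/D₁ = σ(T_s⁴−T₂⁴)/D₂, with D₁ = 1/ε₁+1/ε_s−1 = 21.64, D₂ = 1/ε_s+1/ε₂−1 = 22.06.
Solve for T_s⁴: T_s⁴ = (D₂·T₁⁴ + D₁·T₂⁴)/(D₁+D₂) = 2.873×10¹⁰ K⁴.

T_s ≈ 412 K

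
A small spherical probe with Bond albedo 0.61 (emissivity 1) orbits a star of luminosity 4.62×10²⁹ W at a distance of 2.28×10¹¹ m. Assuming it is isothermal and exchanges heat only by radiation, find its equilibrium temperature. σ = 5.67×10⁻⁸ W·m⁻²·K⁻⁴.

First find the stellar flux at distance d: S = L/(4πd²) = 4.62×10²⁹/(4π·(2.28×10¹¹)²) = 7.072×10⁵ W/m².
For an isothermal sphere, absorbed (1−a)S·πr² = emitted σ·4πr²·T⁴, so T⁴ = (1−a)S/(4σ).
T⁴ = 0.390·7.072×10⁵/(4·5.67×10⁻⁸) = 1.216×10¹² K⁴.

T ≈ 1050 K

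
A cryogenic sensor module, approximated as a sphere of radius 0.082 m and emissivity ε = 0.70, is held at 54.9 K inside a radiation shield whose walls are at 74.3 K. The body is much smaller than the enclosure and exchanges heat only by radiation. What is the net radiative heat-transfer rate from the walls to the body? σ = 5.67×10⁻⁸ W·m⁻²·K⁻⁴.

For a small grey body in a large enclosure: P_net = εσA(T_body⁴ − T_wall⁴).
A = 4πr² = 0.08450 m²; T_body⁴ − T_wall⁴ = 9.084×10⁶ − 3.048×10⁷ = -2.139×10⁷ K⁴.
|P_net| = 0.70·5.67×10⁻⁸·0.08450·2.139×10⁷.

P_net ≈ 0.0717 W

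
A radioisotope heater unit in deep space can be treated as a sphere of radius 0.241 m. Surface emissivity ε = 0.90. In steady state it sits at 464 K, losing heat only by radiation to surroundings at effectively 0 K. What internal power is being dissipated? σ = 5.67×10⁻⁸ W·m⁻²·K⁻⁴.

P ≈ 1730 W

Steady state: P = εσA T⁴.
A = 4πr² = 0.7299 m²; T⁴ = (464)⁴ = 4.635×10¹⁰ K⁴.
P = 0.90 × 5.67×10⁻⁸ × 0.7299 × 4.635×10¹⁰.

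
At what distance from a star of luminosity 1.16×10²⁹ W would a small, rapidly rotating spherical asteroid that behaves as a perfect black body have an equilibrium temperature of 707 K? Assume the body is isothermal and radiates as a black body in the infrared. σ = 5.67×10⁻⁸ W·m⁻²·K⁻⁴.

For an isothermal black-emitting sphere, (1−a)S·πr² = σ·4πr²·T⁴ ⇒ S = 4σT⁴/(1−a).
S = 4·5.67×10⁻⁸·(707)⁴/1.00 = 56670 W/m².
Flux falls as S = L/(4πd²), so d = √(L/(4πS)) = √(1.16×10²⁹/(4π·56670)).

d ≈ 4.04×10¹¹ m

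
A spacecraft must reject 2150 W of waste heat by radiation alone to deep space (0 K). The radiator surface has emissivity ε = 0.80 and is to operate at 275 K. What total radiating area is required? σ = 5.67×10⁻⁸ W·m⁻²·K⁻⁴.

P = εσA T⁴ ⇒ A = P/(εσT⁴).
T⁴ = 5.719×10⁹ K⁴.
A = 2150/(0.80 × 5.67×10⁻⁸ × 5.719×10⁹).

A ≈ 8.29 m²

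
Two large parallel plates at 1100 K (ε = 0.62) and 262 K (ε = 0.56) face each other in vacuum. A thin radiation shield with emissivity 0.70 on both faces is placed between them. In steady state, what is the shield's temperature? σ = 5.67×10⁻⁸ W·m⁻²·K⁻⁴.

T_s ≈ 935 K

In steady state the net flux on the hot side equals that on the cold side.
σ(T₁⁴−T_s⁴)/D₁ = σ(T_s⁴−T₂⁴)/D₂, with D₁ = 1/ε₁+1/ε_s−1 = 2.041, D₂ = 1/ε_s+1/ε₂−1 = 2.214.
Solve for T_s⁴: T_s⁴ = (D₂·T₁⁴ + D₁·T₂⁴)/(D₁+D₂) = 7.640×10¹¹ K⁴.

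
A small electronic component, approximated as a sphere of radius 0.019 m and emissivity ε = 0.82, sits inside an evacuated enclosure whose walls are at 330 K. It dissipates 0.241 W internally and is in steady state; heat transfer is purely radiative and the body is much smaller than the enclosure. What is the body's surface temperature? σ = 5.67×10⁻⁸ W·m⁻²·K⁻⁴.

For a small grey body in a large enclosure, net radiated power = εσA(T⁴ − T_w⁴).
Steady state: P = εσA(T⁴ − T_w⁴) with A = 4πr² = 0.004536 m².
T⁴ = P/(εσA) + T_w⁴ = 0.241/(0.82·5.67×10⁻⁸·0.004536) + (330)⁴
    = 1.143×10⁹ + 1.186×10¹⁰ = 1.300×10¹⁰ K⁴.

T ≈ 338 K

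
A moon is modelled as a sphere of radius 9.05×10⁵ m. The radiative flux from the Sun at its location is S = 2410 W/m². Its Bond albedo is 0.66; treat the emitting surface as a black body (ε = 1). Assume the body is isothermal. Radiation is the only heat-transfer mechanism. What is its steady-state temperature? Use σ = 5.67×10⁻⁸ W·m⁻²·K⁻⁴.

T ≈ 245 K

At equilibrium, absorbed power = emitted power.
Absorbing cross-section = πr² = 2.573×10¹² m²; emitting surface = 4πr² = 1.029×10¹³ m² (ratio 4).
(1−a)S·A_cross = εσ·A_surf·T⁴  ⇒  T⁴ = (1−a)S/(4σ).
T⁴ = 0.340·2410/(4·5.67×10⁻⁸) = 3.613×10⁹ K⁴.
T = (3.613×10⁹)^(1/4).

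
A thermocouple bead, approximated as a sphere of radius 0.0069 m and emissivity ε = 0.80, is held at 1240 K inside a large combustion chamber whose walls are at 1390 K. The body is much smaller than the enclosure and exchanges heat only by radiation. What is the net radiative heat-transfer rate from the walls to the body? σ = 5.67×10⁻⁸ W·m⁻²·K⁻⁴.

For a small grey body in a large enclosure: P_net = εσA(T_body⁴ − T_wall⁴).
A = 4πr² = 5.983×10⁻⁴ m²; T_body⁴ − T_wall⁴ = 2.364×10¹² − 3.733×10¹² = -1.369×10¹² K⁴.
|P_net| = 0.80·5.67×10⁻⁸·5.983×10⁻⁴·1.369×10¹².

P_net ≈ 37.1 W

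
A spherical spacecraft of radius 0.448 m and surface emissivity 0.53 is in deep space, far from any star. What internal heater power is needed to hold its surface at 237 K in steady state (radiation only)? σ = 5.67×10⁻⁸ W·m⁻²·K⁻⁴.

P = εσ·4πr²·T⁴.
4πr² = 2.522 m²; T⁴ = 3.155×10⁹ K⁴.
P = 0.53·5.67×10⁻⁸·2.522·3.155×10⁹.

P ≈ 239 W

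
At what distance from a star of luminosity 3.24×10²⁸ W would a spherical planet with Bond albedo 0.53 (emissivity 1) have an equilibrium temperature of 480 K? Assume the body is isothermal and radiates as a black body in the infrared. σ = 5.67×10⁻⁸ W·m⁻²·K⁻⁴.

For an isothermal black-emitting sphere, (1−a)S·πr² = σ·4πr²·T⁴ ⇒ S = 4σT⁴/(1−a).
S = 4·5.67×10⁻⁸·(480)⁴/0.470 = 25620 W/m².
Flux falls as S = L/(4πd²), so d = √(L/(4πS)) = √(3.24×10²⁸/(4π·25620)).

d ≈ 3.17×10¹¹ m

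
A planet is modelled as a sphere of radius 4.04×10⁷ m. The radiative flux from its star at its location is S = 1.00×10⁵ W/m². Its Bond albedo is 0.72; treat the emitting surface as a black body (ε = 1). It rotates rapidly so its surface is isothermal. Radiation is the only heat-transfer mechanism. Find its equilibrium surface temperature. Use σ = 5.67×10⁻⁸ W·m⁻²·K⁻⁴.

At equilibrium, absorbed power = emitted power.
Absorbing cross-section = πr² = 5.128×10¹⁵ m²; emitting surface = 4πr² = 2.051×10¹⁶ m² (ratio 4).
(1−a)S·A_cross = εσ·A_surf·T⁴  ⇒  T⁴ = (1−a)S/(4σ).
T⁴ = 0.280·1.00×10⁵/(4·5.67×10⁻⁸) = 1.235×10¹¹ K⁴.
T = (1.235×10¹¹)^(1/4).

T ≈ 593 K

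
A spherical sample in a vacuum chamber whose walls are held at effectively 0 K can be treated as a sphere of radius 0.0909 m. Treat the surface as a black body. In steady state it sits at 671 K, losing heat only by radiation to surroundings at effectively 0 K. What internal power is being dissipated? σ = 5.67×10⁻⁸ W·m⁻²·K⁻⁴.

P ≈ 1190 W

Steady state: P = εσA T⁴.
A = 4πr² = 0.1038 m²; T⁴ = (671)⁴ = 2.027×10¹¹ K⁴.
P = 1.0 × 5.67×10⁻⁸ × 0.1038 × 2.027×10¹¹.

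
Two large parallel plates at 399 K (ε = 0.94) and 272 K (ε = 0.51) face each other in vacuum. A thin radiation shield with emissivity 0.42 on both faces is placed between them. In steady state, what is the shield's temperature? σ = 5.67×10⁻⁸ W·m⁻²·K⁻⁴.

T_s ≈ 361 K

In steady state the net flux on the hot side equals that on the cold side.
σ(T₁⁴−T_s⁴)/D₁ = σ(T_s⁴−T₂⁴)/D₂, with D₁ = 1/ε₁+1/ε_s−1 = 2.445, D₂ = 1/ε_s+1/ε₂−1 = 3.342.
Solve for T_s⁴: T_s⁴ = (D₂·T₁⁴ + D₁·T₂⁴)/(D₁+D₂) = 1.695×10¹⁰ K⁴.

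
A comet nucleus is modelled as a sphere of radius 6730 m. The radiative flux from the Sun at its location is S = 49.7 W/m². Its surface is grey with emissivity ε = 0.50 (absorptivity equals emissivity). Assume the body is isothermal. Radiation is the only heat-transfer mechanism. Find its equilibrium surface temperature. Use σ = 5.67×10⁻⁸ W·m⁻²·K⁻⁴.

At equilibrium, absorbed power = emitted power.
Absorbing cross-section = πr² = 1.423×10⁸ m²; emitting surface = 4πr² = 5.692×10⁸ m² (ratio 4).
εS·A_cross = εσ·A_surf·T⁴  ⇒  T⁴ = S/(4σ)   (ε cancels).
T⁴ = 49.7/(4·5.67×10⁻⁸) = 2.191×10⁸ K⁴.
T = (2.191×10⁸)^(1/4).

T ≈ 122 K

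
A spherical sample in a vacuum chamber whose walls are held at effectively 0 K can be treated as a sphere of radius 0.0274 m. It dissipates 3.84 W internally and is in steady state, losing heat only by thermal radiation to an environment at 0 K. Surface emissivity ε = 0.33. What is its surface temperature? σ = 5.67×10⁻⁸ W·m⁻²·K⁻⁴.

Steady state: internal power = radiated power, P = εσA T⁴.
Radiating area A = 4πr² = 0.009434 m².
T⁴ = P/(εσA) = 3.84/(0.33·5.67×10⁻⁸·0.009434) = 2.175×10¹⁰ K⁴.
T = (2.175×10¹⁰)^(1/4).

T ≈ 384 K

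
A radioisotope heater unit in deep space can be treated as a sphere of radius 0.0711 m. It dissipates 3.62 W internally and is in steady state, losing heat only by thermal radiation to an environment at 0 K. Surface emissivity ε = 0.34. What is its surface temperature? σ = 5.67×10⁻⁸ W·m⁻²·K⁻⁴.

T ≈ 233 K

Steady state: internal power = radiated power, P = εσA T⁴.
Radiating area A = 4πr² = 0.06353 m².
T⁴ = P/(εσA) = 3.62/(0.34·5.67×10⁻⁸·0.06353) = 2.956×10⁹ K⁴.
T = (2.956×10⁹)^(1/4).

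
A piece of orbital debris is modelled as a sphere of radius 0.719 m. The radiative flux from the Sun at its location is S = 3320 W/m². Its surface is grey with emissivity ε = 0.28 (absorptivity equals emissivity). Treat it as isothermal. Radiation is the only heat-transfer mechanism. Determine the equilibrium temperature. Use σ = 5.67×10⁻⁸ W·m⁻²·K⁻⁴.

T ≈ 348 K

At equilibrium, absorbed power = emitted power.
Absorbing cross-section = πr² = 1.624 m²; emitting surface = 4πr² = 6.496 m² (ratio 4).
εS·A_cross = εσ·A_surf·T⁴  ⇒  T⁴ = S/(4σ)   (ε cancels).
T⁴ = 3320/(4·5.67×10⁻⁸) = 1.464×10¹⁰ K⁴.
T = (1.464×10¹⁰)^(1/4).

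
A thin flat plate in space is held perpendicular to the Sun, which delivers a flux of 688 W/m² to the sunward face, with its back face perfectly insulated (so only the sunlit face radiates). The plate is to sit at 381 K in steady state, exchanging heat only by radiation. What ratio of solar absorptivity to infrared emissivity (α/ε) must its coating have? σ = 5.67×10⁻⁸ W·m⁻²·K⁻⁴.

Balance: αS·A = εσ·1A·T⁴ ⇒ α/ε = σT⁴/S.
α/ε = 5.67×10⁻⁸·(381)⁴/688 = 5.67×10⁻⁸·2.107×10¹⁰/688.

α/ε ≈ 1.74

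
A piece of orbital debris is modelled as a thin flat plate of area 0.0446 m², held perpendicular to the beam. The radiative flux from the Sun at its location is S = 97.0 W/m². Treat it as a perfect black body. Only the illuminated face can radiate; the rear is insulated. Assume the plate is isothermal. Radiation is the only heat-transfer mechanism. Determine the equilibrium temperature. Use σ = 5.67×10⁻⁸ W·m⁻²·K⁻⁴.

T ≈ 203 K

At equilibrium, absorbed power = emitted power.
Absorbing cross-section = A = 0.04460 m²; emitting surface = A = 0.04460 m² (ratio 1).
S·A_cross = εσ·A_surf·T⁴  ⇒  T⁴ = S/(1σ).
T⁴ = 1.00·97.0/(1·5.67×10⁻⁸) = 1.711×10⁹ K⁴.
T = (1.711×10⁹)^(1/4).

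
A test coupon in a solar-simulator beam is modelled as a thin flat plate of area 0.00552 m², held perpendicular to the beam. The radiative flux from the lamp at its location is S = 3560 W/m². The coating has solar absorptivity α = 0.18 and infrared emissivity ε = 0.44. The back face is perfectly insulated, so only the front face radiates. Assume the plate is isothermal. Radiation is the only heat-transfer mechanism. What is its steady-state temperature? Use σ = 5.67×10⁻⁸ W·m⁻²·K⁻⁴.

T ≈ 400 K

At equilibrium, absorbed power = emitted power.
Absorbing cross-section = A = 0.005520 m²; emitting surface = A = 0.005520 m² (ratio 1).
αS·A_cross = εσ·A_surf·T⁴  ⇒  T⁴ = αS/(ε·1σ).
T⁴ = 0.180·3560/(0.44·1·5.67×10⁻⁸) = 2.569×10¹⁰ K⁴.
T = (2.569×10¹⁰)^(1/4).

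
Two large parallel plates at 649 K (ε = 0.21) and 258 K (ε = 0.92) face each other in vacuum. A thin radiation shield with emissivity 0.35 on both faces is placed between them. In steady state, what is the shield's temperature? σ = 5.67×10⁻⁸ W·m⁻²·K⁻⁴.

T_s ≈ 490 K

In steady state the net flux on the hot side equals that on the cold side.
σ(T₁⁴−T_s⁴)/D₁ = σ(T_s⁴−T₂⁴)/D₂, with D₁ = 1/ε₁+1/ε_s−1 = 6.619, D₂ = 1/ε_s+1/ε₂−1 = 2.944.
Solve for T_s⁴: T_s⁴ = (D₂·T₁⁴ + D₁·T₂⁴)/(D₁+D₂) = 5.768×10¹⁰ K⁴.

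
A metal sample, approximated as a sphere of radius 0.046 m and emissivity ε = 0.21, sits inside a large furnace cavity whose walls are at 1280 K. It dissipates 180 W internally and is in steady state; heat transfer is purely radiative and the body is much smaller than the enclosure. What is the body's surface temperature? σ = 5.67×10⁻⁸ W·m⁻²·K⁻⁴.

T ≈ 1340 K

For a small grey body in a large enclosure, net radiated power = εσA(T⁴ − T_w⁴).
Steady state: P = εσA(T⁴ − T_w⁴) with A = 4πr² = 0.02659 m².
T⁴ = P/(εσA) + T_w⁴ = 180/(0.21·5.67×10⁻⁸·0.02659) + (1280)⁴
    = 5.685×10¹¹ + 2.684×10¹² = 3.253×10¹² K⁴.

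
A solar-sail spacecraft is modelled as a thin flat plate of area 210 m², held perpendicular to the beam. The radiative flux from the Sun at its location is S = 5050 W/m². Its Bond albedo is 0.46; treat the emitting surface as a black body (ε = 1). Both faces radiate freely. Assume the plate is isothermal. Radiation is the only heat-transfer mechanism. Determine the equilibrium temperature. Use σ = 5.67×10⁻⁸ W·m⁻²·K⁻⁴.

At equilibrium, absorbed power = emitted power.
Absorbing cross-section = A = 210.0 m²; emitting surface = 2A = 420.0 m² (ratio 2).
(1−a)S·A_cross = εσ·A_surf·T⁴  ⇒  T⁴ = (1−a)S/(2σ).
T⁴ = 0.540·5050/(2·5.67×10⁻⁸) = 2.405×10¹⁰ K⁴.
T = (2.405×10¹⁰)^(1/4).

T ≈ 394 K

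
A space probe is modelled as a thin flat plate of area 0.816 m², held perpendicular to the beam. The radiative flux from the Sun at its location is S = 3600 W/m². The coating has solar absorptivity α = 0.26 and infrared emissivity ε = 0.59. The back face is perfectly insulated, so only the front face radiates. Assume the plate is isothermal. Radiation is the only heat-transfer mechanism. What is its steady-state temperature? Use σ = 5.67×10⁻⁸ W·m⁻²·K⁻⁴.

T ≈ 409 K

At equilibrium, absorbed power = emitted power.
Absorbing cross-section = A = 0.8160 m²; emitting surface = A = 0.8160 m² (ratio 1).
αS·A_cross = εσ·A_surf·T⁴  ⇒  T⁴ = αS/(ε·1σ).
T⁴ = 0.260·3600/(0.59·1·5.67×10⁻⁸) = 2.798×10¹⁰ K⁴.
T = (2.798×10¹⁰)^(1/4).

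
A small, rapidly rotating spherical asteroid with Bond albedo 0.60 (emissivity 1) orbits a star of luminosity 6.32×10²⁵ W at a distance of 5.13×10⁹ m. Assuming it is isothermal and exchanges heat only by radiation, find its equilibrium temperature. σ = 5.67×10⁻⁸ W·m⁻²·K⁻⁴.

First find the stellar flux at distance d: S = L/(4πd²) = 6.32×10²⁵/(4π·(5.13×10⁹)²) = 1.911×10⁵ W/m².
For an isothermal sphere, absorbed (1−a)S·πr² = emitted σ·4πr²·T⁴, so T⁴ = (1−a)S/(4σ).
T⁴ = 0.400·1.911×10⁵/(4·5.67×10⁻⁸) = 3.370×10¹¹ K⁴.

T ≈ 762 K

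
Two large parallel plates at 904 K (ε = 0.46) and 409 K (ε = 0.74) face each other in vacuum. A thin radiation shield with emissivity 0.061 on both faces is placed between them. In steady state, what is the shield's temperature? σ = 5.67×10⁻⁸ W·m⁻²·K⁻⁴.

T_s ≈ 764 K

In steady state the net flux on the hot side equals that on the cold side.
σ(T₁⁴−T_s⁴)/D₁ = σ(T_s⁴−T₂⁴)/D₂, with D₁ = 1/ε₁+1/ε_s−1 = 17.57, D₂ = 1/ε_s+1/ε₂−1 = 16.74.
Solve for T_s⁴: T_s⁴ = (D₂·T₁⁴ + D₁·T₂⁴)/(D₁+D₂) = 3.402×10¹¹ K⁴.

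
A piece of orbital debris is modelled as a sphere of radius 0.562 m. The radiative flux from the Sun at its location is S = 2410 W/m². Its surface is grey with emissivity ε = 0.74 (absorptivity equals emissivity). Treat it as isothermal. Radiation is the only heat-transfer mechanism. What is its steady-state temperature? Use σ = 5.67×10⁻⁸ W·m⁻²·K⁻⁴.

T ≈ 321 K

At equilibrium, absorbed power = emitted power.
Absorbing cross-section = πr² = 0.9923 m²; emitting surface = 4πr² = 3.969 m² (ratio 4).
εS·A_cross = εσ·A_surf·T⁴  ⇒  T⁴ = S/(4σ)   (ε cancels).
T⁴ = 2410/(4·5.67×10⁻⁸) = 1.063×10¹⁰ K⁴.
T = (1.063×10¹⁰)^(1/4).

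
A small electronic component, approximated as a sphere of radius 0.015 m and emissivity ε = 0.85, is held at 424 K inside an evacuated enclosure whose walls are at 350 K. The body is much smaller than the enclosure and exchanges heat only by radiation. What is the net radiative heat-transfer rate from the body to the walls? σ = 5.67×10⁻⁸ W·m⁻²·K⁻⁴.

For a small grey body in a large enclosure: P_net = εσA(T_body⁴ − T_wall⁴).
A = 4πr² = 0.002827 m²; T_body⁴ − T_wall⁴ = 3.232×10¹⁰ − 1.501×10¹⁰ = 1.731×10¹⁰ K⁴.
|P_net| = 0.85·5.67×10⁻⁸·0.002827·1.731×10¹⁰.

P_net ≈ 2.36 W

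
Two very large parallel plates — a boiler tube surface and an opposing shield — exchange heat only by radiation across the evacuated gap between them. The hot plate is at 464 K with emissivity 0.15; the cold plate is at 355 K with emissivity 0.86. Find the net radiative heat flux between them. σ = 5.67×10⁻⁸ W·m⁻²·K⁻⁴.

For two infinite grey parallel plates, q = σ(T₁⁴ − T₂⁴)/(1/ε₁ + 1/ε₂ − 1).
T₁⁴ − T₂⁴ = 4.635×10¹⁰ − 1.588×10¹⁰ = 3.047×10¹⁰ K⁴.
1/ε₁ + 1/ε₂ − 1 = 6.667 + 1.163 − 1 = 6.829.
q = 5.67×10⁻⁸ × 3.047×10¹⁰ / 6.829.

q ≈ 253 W/m²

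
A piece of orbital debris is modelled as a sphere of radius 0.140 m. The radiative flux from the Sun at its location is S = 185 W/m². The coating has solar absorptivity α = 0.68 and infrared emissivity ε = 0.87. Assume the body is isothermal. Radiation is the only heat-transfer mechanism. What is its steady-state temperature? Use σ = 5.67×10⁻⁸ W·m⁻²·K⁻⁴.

At equilibrium, absorbed power = emitted power.
Absorbing cross-section = πr² = 0.06158 m²; emitting surface = 4πr² = 0.2463 m² (ratio 4).
αS·A_cross = εσ·A_surf·T⁴  ⇒  T⁴ = αS/(ε·4σ).
T⁴ = 0.680·185/(0.87·4·5.67×10⁻⁸) = 6.376×10⁸ K⁴.
T = (6.376×10⁸)^(1/4).

T ≈ 159 K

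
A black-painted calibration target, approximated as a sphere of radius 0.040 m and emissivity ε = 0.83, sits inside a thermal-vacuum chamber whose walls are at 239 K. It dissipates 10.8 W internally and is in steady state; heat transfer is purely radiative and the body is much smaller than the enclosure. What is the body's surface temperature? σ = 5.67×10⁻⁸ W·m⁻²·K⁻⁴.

For a small grey body in a large enclosure, net radiated power = εσA(T⁴ − T_w⁴).
Steady state: P = εσA(T⁴ − T_w⁴) with A = 4πr² = 0.02011 m².
T⁴ = P/(εσA) + T_w⁴ = 10.8/(0.83·5.67×10⁻⁸·0.02011) + (239)⁴
    = 1.141×10¹⁰ + 3.263×10⁹ = 1.468×10¹⁰ K⁴.

T ≈ 348 K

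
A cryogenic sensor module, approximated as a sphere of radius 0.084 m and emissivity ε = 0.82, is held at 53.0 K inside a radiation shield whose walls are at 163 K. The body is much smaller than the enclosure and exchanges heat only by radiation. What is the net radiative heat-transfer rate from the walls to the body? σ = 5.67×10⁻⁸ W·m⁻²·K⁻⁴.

For a small grey body in a large enclosure: P_net = εσA(T_body⁴ − T_wall⁴).
A = 4πr² = 0.08867 m²; T_body⁴ − T_wall⁴ = 7.890×10⁶ − 7.059×10⁸ = -6.980×10⁸ K⁴.
|P_net| = 0.82·5.67×10⁻⁸·0.08867·6.980×10⁸.

P_net ≈ 2.88 W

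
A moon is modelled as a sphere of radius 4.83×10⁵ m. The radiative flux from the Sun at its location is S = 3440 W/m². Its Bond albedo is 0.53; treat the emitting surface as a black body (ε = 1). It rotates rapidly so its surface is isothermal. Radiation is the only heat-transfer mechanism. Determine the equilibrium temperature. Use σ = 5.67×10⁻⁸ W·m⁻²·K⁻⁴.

At equilibrium, absorbed power = emitted power.
Absorbing cross-section = πr² = 7.329×10¹¹ m²; emitting surface = 4πr² = 2.932×10¹² m² (ratio 4).
(1−a)S·A_cross = εσ·A_surf·T⁴  ⇒  T⁴ = (1−a)S/(4σ).
T⁴ = 0.470·3440/(4·5.67×10⁻⁸) = 7.129×10⁹ K⁴.
T = (7.129×10⁹)^(1/4).

T ≈ 291 K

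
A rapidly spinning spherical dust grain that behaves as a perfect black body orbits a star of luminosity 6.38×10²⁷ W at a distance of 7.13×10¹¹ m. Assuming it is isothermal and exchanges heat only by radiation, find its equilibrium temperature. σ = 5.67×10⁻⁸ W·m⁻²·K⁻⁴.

First find the stellar flux at distance d: S = L/(4πd²) = 6.38×10²⁷/(4π·(7.13×10¹¹)²) = 998.7 W/m².
For an isothermal sphere, absorbed (1−a)S·πr² = emitted σ·4πr²·T⁴, so T⁴ = (1−a)S/(4σ).
T⁴ = 1.00·998.7/(4·5.67×10⁻⁸) = 4.403×10⁹ K⁴.

T ≈ 258 K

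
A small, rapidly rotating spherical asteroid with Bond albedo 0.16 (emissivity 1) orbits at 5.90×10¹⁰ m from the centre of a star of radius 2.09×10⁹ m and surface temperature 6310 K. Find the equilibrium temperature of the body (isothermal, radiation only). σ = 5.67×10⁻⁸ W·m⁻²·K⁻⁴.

The star's surface emits σT_*⁴; at distance d the flux is S = σT_*⁴(R_*/d)².
S = 5.67×10⁻⁸·(6310)⁴·(2.09×10⁹/5.90×10¹⁰)² = 1.128×10⁵ W/m².
For an isothermal sphere T⁴ = (1−a)S/(4σ) = 4.178×10¹¹ K⁴.

T ≈ 804 K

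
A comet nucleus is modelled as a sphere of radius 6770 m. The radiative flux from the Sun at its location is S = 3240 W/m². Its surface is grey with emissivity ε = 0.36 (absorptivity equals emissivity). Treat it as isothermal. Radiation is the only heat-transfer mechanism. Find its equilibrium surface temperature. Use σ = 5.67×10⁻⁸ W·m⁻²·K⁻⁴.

At equilibrium, absorbed power = emitted power.
Absorbing cross-section = πr² = 1.440×10⁸ m²; emitting surface = 4πr² = 5.760×10⁸ m² (ratio 4).
εS·A_cross = εσ·A_surf·T⁴  ⇒  T⁴ = S/(4σ)   (ε cancels).
T⁴ = 3240/(4·5.67×10⁻⁸) = 1.429×10¹⁰ K⁴.
T = (1.429×10¹⁰)^(1/4).

T ≈ 346 K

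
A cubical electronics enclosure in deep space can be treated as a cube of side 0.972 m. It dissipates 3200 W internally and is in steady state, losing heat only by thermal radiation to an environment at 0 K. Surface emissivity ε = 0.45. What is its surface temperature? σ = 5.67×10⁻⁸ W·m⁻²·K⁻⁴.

Steady state: internal power = radiated power, P = εσA T⁴.
Radiating area A = 6L² = 5.669 m².
T⁴ = P/(εσA) = 3200/(0.45·5.67×10⁻⁸·5.669) = 2.212×10¹⁰ K⁴.
T = (2.212×10¹⁰)^(1/4).

T ≈ 386 K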